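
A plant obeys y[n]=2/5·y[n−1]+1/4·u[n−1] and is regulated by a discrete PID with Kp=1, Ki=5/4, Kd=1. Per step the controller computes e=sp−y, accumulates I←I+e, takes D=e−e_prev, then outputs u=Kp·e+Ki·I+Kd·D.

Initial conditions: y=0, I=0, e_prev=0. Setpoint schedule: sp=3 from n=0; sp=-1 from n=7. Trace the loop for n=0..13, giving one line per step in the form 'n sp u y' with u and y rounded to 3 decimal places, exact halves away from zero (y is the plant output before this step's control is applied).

(exact arithmetic carried between steps; '≈' marks a value shown rounded to 6 d.p. or computed from one; I and e_prev carry over from the previous line; the table rounds u and y to 3 d.p., halves away from zero)
n=0: y=0, sp=3, e=sp−y=3; I=3, D=e−e_prev=3; u=1·3+5/4·3+1·3=9.75; next y=2/5·0+1/4·9.75=2.4375
n=1: y=2.4375, sp=3, e=sp−y=0.5625; I=3.5625, D=e−e_prev=-2.4375; u=1·0.5625+5/4·3.5625+1·(-2.4375)=2.578125; next y=2/5·2.4375+1/4·2.578125≈1.619531
n=2: y≈1.619531, sp=3, e=sp−y≈1.380469; I≈4.942969, D=e−e_prev≈0.817969; u=1·1.380469+5/4·4.942969+1·0.817969≈8.377148; next y=2/5·1.619531+1/4·8.377148≈2.742100
n=3: y≈2.742100, sp=3, e=sp−y≈0.257900; I≈5.200869, D=e−e_prev≈-1.122568; u=1·0.257900+5/4·5.200869+1·(-1.122568)≈5.636418; next y=2/5·2.742100+1/4·5.636418≈2.505944
n=4: y≈2.505944, sp=3, e=sp−y≈0.494056; I≈5.694925, D=e−e_prev≈0.236155; u=1·0.494056+5/4·5.694925+1·0.236155≈7.848867; next y=2/5·2.505944+1/4·7.848867≈2.964594
n=5: y≈2.964594, sp=3, e=sp−y≈0.035406; I≈5.730330, D=e−e_prev≈-0.458650; u=1·0.035406+5/4·5.730330+1·(-0.458650)≈6.739668; next y=2/5·2.964594+1/4·6.739668≈2.870755
n=6: y≈2.870755, sp=3, e=sp−y≈0.129245; I≈5.859575, D=e−e_prev≈0.093840; u=1·0.129245+5/4·5.859575+1·0.093840≈7.547554; next y=2/5·2.870755+1/4·7.547554≈3.035190
n=7: y≈3.035190, sp=-1, e=sp−y≈-4.035190; I≈1.824385, D=e−e_prev≈-4.164436; u=1·(-4.035190)+5/4·1.824385+1·(-4.164436)≈-5.919145; next y=2/5·3.035190+1/4·(-5.919145)≈-0.265710
n=8: y≈-0.265710, sp=-1, e=sp−y≈-0.734290; I≈1.090095, D=e−e_prev≈3.300900; u=1·(-0.734290)+5/4·1.090095+1·3.300900≈3.929229; next y=2/5·(-0.265710)+1/4·3.929229≈0.876023
n=9: y≈0.876023, sp=-1, e=sp−y≈-1.876023; I≈-0.785928, D=e−e_prev≈-1.141733; u=1·(-1.876023)+5/4·(-0.785928)+1·(-1.141733)≈-4.000167; next y=2/5·0.876023+1/4·(-4.000167)≈-0.649632
n=10: y≈-0.649632, sp=-1, e=sp−y≈-0.350368; I≈-1.136296, D=e−e_prev≈1.525656; u=1·(-0.350368)+5/4·(-1.136296)+1·1.525656≈-0.245082; next y=2/5·(-0.649632)+1/4·(-0.245082)≈-0.321123
n=11: y≈-0.321123, sp=-1, e=sp−y≈-0.678877; I≈-1.815172, D=e−e_prev≈-0.328509; u=1·(-0.678877)+5/4·(-1.815172)+1·(-0.328509)≈-3.276351; next y=2/5·(-0.321123)+1/4·(-3.276351)≈-0.947537
n=12: y≈-0.947537, sp=-1, e=sp−y≈-0.052463; I≈-1.867635, D=e−e_prev≈0.626414; u=1·(-0.052463)+5/4·(-1.867635)+1·0.626414≈-1.760593; next y=2/5·(-0.947537)+1/4·(-1.760593)≈-0.819163
n=13: y≈-0.819163, sp=-1, e=sp−y≈-0.180837; I≈-2.048472, D=e−e_prev≈-0.128374; u=1·(-0.180837)+5/4·(-2.048472)+1·(-0.128374)≈-2.869801; next y=2/5·(-0.819163)+1/4·(-2.869801)≈-1.045116

0 3 9.750 0.000
1 3 2.578 2.438
2 3 8.377 1.620
3 3 5.636 2.742
4 3 7.849 2.506
5 3 6.740 2.965
6 3 7.548 2.871
7 -1 -5.919 3.035
8 -1 3.929 -0.266
9 -1 -4.000 0.876
10 -1 -0.245 -0.650
11 -1 -3.276 -0.321
12 -1 -1.761 -0.948
13 -1 -2.870 -0.819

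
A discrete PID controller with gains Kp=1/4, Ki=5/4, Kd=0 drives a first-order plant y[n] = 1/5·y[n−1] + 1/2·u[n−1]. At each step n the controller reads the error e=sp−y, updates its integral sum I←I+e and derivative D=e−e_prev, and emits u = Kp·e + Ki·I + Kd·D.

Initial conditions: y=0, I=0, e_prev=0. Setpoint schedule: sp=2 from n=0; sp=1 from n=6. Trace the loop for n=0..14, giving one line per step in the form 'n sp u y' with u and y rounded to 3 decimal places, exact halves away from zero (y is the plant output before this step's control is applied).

0 2 3.000 0.000
1 2 3.250 1.500
2 2 3.238 1.925
3 2 3.213 2.004
4 2 3.203 2.007
5 2 3.200 2.003
6 1 1.700 2.001
7 1 1.575 1.250
8 1 1.581 1.038
9 1 1.593 0.998
10 1 1.598 0.996
11 1 1.600 0.998
12 1 1.600 1.000
13 1 1.600 1.000
14 1 1.600 1.000

(exact arithmetic carried between steps; '≈' marks a value shown rounded to 6 d.p. or computed from one; I and e_prev carry over from the previous line; the table rounds u and y to 3 d.p., halves away from zero)
n=0: y=0, sp=2, e=sp−y=2; I=2, D=e−e_prev=2; u=1/4·2+5/4·2+0·2=3; next y=1/5·0+1/2·3=1.5
n=1: y=1.5, sp=2, e=sp−y=0.5; I=2.5, D=e−e_prev=-1.5; u=1/4·0.5+5/4·2.5+0·(-1.5)=3.25; next y=1/5·1.5+1/2·3.25=1.925
n=2: y=1.925, sp=2, e=sp−y=0.075; I=2.575, D=e−e_prev=-0.425; u=1/4·0.075+5/4·2.575+0·(-0.425)=3.2375; next y=1/5·1.925+1/2·3.2375=2.00375
n=3: y=2.00375, sp=2, e=sp−y=-0.00375; I=2.57125, D=e−e_prev=-0.07875; u=1/4·(-0.00375)+5/4·2.57125+0·(-0.07875)=3.213125; next y=1/5·2.00375+1/2·3.213125≈2.007313
n=4: y≈2.007313, sp=2, e=sp−y≈-0.007313; I≈2.563938, D=e−e_prev≈-0.003563; u=1/4·(-0.007313)+5/4·2.563938+0·(-0.003563)≈3.203094; next y=1/5·2.007313+1/2·3.203094≈2.003009
n=5: y≈2.003009, sp=2, e=sp−y≈-0.003009; I≈2.560928, D=e−e_prev≈0.004303; u=1/4·(-0.003009)+5/4·2.560928+0·0.004303≈3.200408; next y=1/5·2.003009+1/2·3.200408≈2.000806
n=6: y≈2.000806, sp=1, e=sp−y≈-1.000806; I≈1.560122, D=e−e_prev≈-0.997796; u=1/4·(-1.000806)+5/4·1.560122+0·(-0.997796)≈1.699951; next y=1/5·2.000806+1/2·1.699951≈1.250137
n=7: y≈1.250137, sp=1, e=sp−y≈-0.250137; I≈1.309985, D=e−e_prev≈0.750669; u=1/4·(-0.250137)+5/4·1.309985+0·0.750669≈1.574948; next y=1/5·1.250137+1/2·1.574948≈1.037501
n=8: y≈1.037501, sp=1, e=sp−y≈-0.037501; I≈1.272484, D=e−e_prev≈0.212636; u=1/4·(-0.037501)+5/4·1.272484+0·0.212636≈1.581230; next y=1/5·1.037501+1/2·1.581230≈0.998115
n=9: y≈0.998115, sp=1, e=sp−y≈0.001885; I≈1.274369, D=e−e_prev≈0.039386; u=1/4·0.001885+5/4·1.274369+0·0.039386≈1.593432; next y=1/5·0.998115+1/2·1.593432≈0.996339
n=10: y≈0.996339, sp=1, e=sp−y≈0.003661; I≈1.278030, D=e−e_prev≈0.001776; u=1/4·0.003661+5/4·1.278030+0·0.001776≈1.598452; next y=1/5·0.996339+1/2·1.598452≈0.998494
n=11: y≈0.998494, sp=1, e=sp−y≈0.001506; I≈1.279536, D=e−e_prev≈-0.002155; u=1/4·0.001506+5/4·1.279536+0·(-0.002155)≈1.599796; next y=1/5·0.998494+1/2·1.599796≈0.999597
n=12: y≈0.999597, sp=1, e=sp−y≈0.000403; I≈1.279939, D=e−e_prev≈-0.001103; u=1/4·0.000403+5/4·1.279939+0·(-0.001103)≈1.600024; next y=1/5·0.999597+1/2·1.600024≈0.999932
n=13: y≈0.999932, sp=1, e=sp−y≈0.000068; I≈1.280007, D=e−e_prev≈-0.000335; u=1/4·0.000068+5/4·1.280007+0·(-0.000335)≈1.600026; next y=1/5·0.999932+1/2·1.600026≈0.999999
n=14: y≈0.999999, sp=1, e=sp−y≈0.000001; I≈1.280008, D=e−e_prev≈-0.000068; u=1/4·0.000001+5/4·1.280008+0·(-0.000068)≈1.600010; next y=1/5·0.999999+1/2·1.600010≈1.000005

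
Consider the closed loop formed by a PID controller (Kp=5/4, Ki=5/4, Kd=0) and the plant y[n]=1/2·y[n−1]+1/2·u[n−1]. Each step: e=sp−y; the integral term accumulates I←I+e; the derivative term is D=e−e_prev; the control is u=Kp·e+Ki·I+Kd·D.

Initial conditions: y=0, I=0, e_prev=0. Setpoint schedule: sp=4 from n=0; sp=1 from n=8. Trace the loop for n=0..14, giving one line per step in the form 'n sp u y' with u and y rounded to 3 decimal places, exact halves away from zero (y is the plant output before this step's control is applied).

(exact arithmetic carried between steps; '≈' marks a value shown rounded to 6 d.p. or computed from one; I and e_prev carry over from the previous line; the table rounds u and y to 3 d.p., halves away from zero)
n=0: y=0, sp=4, e=sp−y=4; I=4, D=e−e_prev=4; u=5/4·4+5/4·4+0·4=10; next y=1/2·0+1/2·10=5
n=1: y=5, sp=4, e=sp−y=-1; I=3, D=e−e_prev=-5; u=5/4·(-1)+5/4·3+0·(-5)=2.5; next y=1/2·5+1/2·2.5=3.75
n=2: y=3.75, sp=4, e=sp−y=0.25; I=3.25, D=e−e_prev=1.25; u=5/4·0.25+5/4·3.25+0·1.25=4.375; next y=1/2·3.75+1/2·4.375=4.0625
n=3: y=4.0625, sp=4, e=sp−y=-0.0625; I=3.1875, D=e−e_prev=-0.3125; u=5/4·(-0.0625)+5/4·3.1875+0·(-0.3125)=3.90625; next y=1/2·4.0625+1/2·3.90625=3.984375
n=4: y=3.984375, sp=4, e=sp−y=0.015625; I=3.203125, D=e−e_prev=0.078125; u=5/4·0.015625+5/4·3.203125+0·0.078125≈4.023438; next y=1/2·3.984375+1/2·4.023438≈4.003906
n=5: y≈4.003906, sp=4, e=sp−y≈-0.003906; I≈3.199219, D=e−e_prev≈-0.019531; u=5/4·(-0.003906)+5/4·3.199219+0·(-0.019531)≈3.994141; next y=1/2·4.003906+1/2·3.994141≈3.999023
n=6: y≈3.999023, sp=4, e=sp−y≈0.000977; I≈3.200195, D=e−e_prev≈0.004883; u=5/4·0.000977+5/4·3.200195+0·0.004883≈4.001465; next y=1/2·3.999023+1/2·4.001465≈4.000244
n=7: y≈4.000244, sp=4, e=sp−y≈-0.000244; I≈3.199951, D=e−e_prev≈-0.001221; u=5/4·(-0.000244)+5/4·3.199951+0·(-0.001221)≈3.999634; next y=1/2·4.000244+1/2·3.999634≈3.999939
n=8: y≈3.999939, sp=1, e=sp−y≈-2.999939; I≈0.200012, D=e−e_prev≈-2.999695; u=5/4·(-2.999939)+5/4·0.200012+0·(-2.999695)≈-3.499908; next y=1/2·3.999939+1/2·(-3.499908)≈0.250015
n=9: y≈0.250015, sp=1, e=sp−y≈0.749985; I≈0.949997, D=e−e_prev≈3.749924; u=5/4·0.749985+5/4·0.949997+0·3.749924≈2.124977; next y=1/2·0.250015+1/2·2.124977≈1.187496
n=10: y≈1.187496, sp=1, e=sp−y≈-0.187496; I≈0.762501, D=e−e_prev≈-0.937481; u=5/4·(-0.187496)+5/4·0.762501+0·(-0.937481)≈0.718756; next y=1/2·1.187496+1/2·0.718756≈0.953126
n=11: y≈0.953126, sp=1, e=sp−y≈0.046874; I≈0.809375, D=e−e_prev≈0.234370; u=5/4·0.046874+5/4·0.809375+0·0.234370≈1.070311; next y=1/2·0.953126+1/2·1.070311≈1.011719
n=12: y≈1.011719, sp=1, e=sp−y≈-0.011719; I≈0.797656, D=e−e_prev≈-0.058593; u=5/4·(-0.011719)+5/4·0.797656+0·(-0.058593)≈0.982422; next y=1/2·1.011719+1/2·0.982422≈0.997070
n=13: y≈0.997070, sp=1, e=sp−y≈0.002930; I≈0.800586, D=e−e_prev≈0.014648; u=5/4·0.002930+5/4·0.800586+0·0.014648≈1.004394; next y=1/2·0.997070+1/2·1.004394≈1.000732
n=14: y≈1.000732, sp=1, e=sp−y≈-0.000732; I≈0.799854, D=e−e_prev≈-0.003662; u=5/4·(-0.000732)+5/4·0.799854+0·(-0.003662)≈0.998901; next y=1/2·1.000732+1/2·0.998901≈0.999817

0 4 10.000 0.000
1 4 2.500 5.000
2 4 4.375 3.750
3 4 3.906 4.063
4 4 4.023 3.984
5 4 3.994 4.004
6 4 4.001 3.999
7 4 4.000 4.000
8 1 -3.500 4.000
9 1 2.125 0.250
10 1 0.719 1.187
11 1 1.070 0.953
12 1 0.982 1.012
13 1 1.004 0.997
14 1 0.999 1.001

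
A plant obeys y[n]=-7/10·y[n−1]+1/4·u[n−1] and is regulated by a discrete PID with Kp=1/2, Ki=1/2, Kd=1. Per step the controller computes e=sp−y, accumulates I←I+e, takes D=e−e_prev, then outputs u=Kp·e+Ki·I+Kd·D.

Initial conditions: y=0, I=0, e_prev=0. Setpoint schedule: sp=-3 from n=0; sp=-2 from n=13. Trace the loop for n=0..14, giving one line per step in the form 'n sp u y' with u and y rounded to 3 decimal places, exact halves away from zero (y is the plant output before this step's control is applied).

0 -3 -6.000 0.000
1 -3 -1.500 -1.500
2 -3 -8.100 0.675
3 -3 -1.418 -2.498
4 -3 -12.624 1.394
5 -3 0.122 -4.132
6 -3 -18.947 2.923
7 -3 4.556 -6.783
8 -3 -28.596 5.887
9 -3 13.943 -11.270
10 -3 -44.368 11.375
11 -3 31.947 -19.054
12 -3 -71.212 21.325
13 -2 67.115 -32.730
14 -2 -117.416 39.690

(exact arithmetic carried between steps; '≈' marks a value shown rounded to 6 d.p. or computed from one; I and e_prev carry over from the previous line; the table rounds u and y to 3 d.p., halves away from zero)
n=0: y=0, sp=-3, e=sp−y=-3; I=-3, D=e−e_prev=-3; u=1/2·(-3)+1/2·(-3)+1·(-3)=-6; next y=-7/10·0+1/4·(-6)=-1.5
n=1: y=-1.5, sp=-3, e=sp−y=-1.5; I=-4.5, D=e−e_prev=1.5; u=1/2·(-1.5)+1/2·(-4.5)+1·1.5=-1.5; next y=-7/10·(-1.5)+1/4·(-1.5)=0.675
n=2: y=0.675, sp=-3, e=sp−y=-3.675; I=-8.175, D=e−e_prev=-2.175; u=1/2·(-3.675)+1/2·(-8.175)+1·(-2.175)=-8.1; next y=-7/10·0.675+1/4·(-8.1)=-2.4975
n=3: y=-2.4975, sp=-3, e=sp−y=-0.5025; I=-8.6775, D=e−e_prev=3.1725; u=1/2·(-0.5025)+1/2·(-8.6775)+1·3.1725=-1.4175; next y=-7/10·(-2.4975)+1/4·(-1.4175)=1.393875
n=4: y=1.393875, sp=-3, e=sp−y=-4.393875; I=-13.071375, D=e−e_prev=-3.891375; u=1/2·(-4.393875)+1/2·(-13.071375)+1·(-3.891375)=-12.624; next y=-7/10·1.393875+1/4·(-12.624)≈-4.131713
n=5: y≈-4.131713, sp=-3, e=sp−y≈1.131713; I≈-11.939663, D=e−e_prev≈5.525588; u=1/2·1.131713+1/2·(-11.939663)+1·5.525588≈0.121613; next y=-7/10·(-4.131713)+1/4·0.121613≈2.922602
n=6: y≈2.922602, sp=-3, e=sp−y≈-5.922602; I≈-17.862264, D=e−e_prev≈-7.054314; u=1/2·(-5.922602)+1/2·(-17.862264)+1·(-7.054314)≈-18.946748; next y=-7/10·2.922602+1/4·(-18.946748)≈-6.782508
n=7: y≈-6.782508, sp=-3, e=sp−y≈3.782508; I≈-14.079756, D=e−e_prev≈9.705110; u=1/2·3.782508+1/2·(-14.079756)+1·9.705110≈4.556486; next y=-7/10·(-6.782508)+1/4·4.556486≈5.886877
n=8: y≈5.886877, sp=-3, e=sp−y≈-8.886877; I≈-22.966633, D=e−e_prev≈-12.669385; u=1/2·(-8.886877)+1/2·(-22.966633)+1·(-12.669385)≈-28.596141; next y=-7/10·5.886877+1/4·(-28.596141)≈-11.269849
n=9: y≈-11.269849, sp=-3, e=sp−y≈8.269849; I≈-14.696784, D=e−e_prev≈17.156727; u=1/2·8.269849+1/2·(-14.696784)+1·17.156727≈13.943259; next y=-7/10·(-11.269849)+1/4·13.943259≈11.374709
n=10: y≈11.374709, sp=-3, e=sp−y≈-14.374709; I≈-29.071493, D=e−e_prev≈-22.644559; u=1/2·(-14.374709)+1/2·(-29.071493)+1·(-22.644559)≈-44.367660; next y=-7/10·11.374709+1/4·(-44.367660)≈-19.054211
n=11: y≈-19.054211, sp=-3, e=sp−y≈16.054211; I≈-13.017282, D=e−e_prev≈30.428921; u=1/2·16.054211+1/2·(-13.017282)+1·30.428921≈31.947385; next y=-7/10·(-19.054211)+1/4·31.947385≈21.324794
n=12: y≈21.324794, sp=-3, e=sp−y≈-24.324794; I≈-37.342076, D=e−e_prev≈-40.379006; u=1/2·(-24.324794)+1/2·(-37.342076)+1·(-40.379006)≈-71.212441; next y=-7/10·21.324794+1/4·(-71.212441)≈-32.730466
n=13: y≈-32.730466, sp=-2, e=sp−y≈30.730466; I≈-6.611610, D=e−e_prev≈55.055261; u=1/2·30.730466+1/2·(-6.611610)+1·55.055261≈67.114689; next y=-7/10·(-32.730466)+1/4·67.114689≈39.689999
n=14: y≈39.689999, sp=-2, e=sp−y≈-41.689999; I≈-48.301609, D=e−e_prev≈-72.420465; u=1/2·(-41.689999)+1/2·(-48.301609)+1·(-72.420465)≈-117.416269; next y=-7/10·39.689999+1/4·(-117.416269)≈-57.137066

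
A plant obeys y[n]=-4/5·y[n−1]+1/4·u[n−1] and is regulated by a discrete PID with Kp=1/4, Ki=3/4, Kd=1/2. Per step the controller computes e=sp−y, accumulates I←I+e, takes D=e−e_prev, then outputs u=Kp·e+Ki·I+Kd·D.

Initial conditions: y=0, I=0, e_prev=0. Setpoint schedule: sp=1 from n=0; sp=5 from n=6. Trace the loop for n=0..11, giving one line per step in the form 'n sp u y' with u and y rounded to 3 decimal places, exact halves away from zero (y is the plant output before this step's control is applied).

(exact arithmetic carried between steps; '≈' marks a value shown rounded to 6 d.p. or computed from one; I and e_prev carry over from the previous line; the table rounds u and y to 3 d.p., halves away from zero)
n=0: y=0, sp=1, e=sp−y=1; I=1, D=e−e_prev=1; u=1/4·1+3/4·1+1/2·1=1.5; next y=-4/5·0+1/4·1.5=0.375
n=1: y=0.375, sp=1, e=sp−y=0.625; I=1.625, D=e−e_prev=-0.375; u=1/4·0.625+3/4·1.625+1/2·(-0.375)=1.1875; next y=-4/5·0.375+1/4·1.1875=-0.003125
n=2: y=-0.003125, sp=1, e=sp−y=1.003125; I=2.628125, D=e−e_prev=0.378125; u=1/4·1.003125+3/4·2.628125+1/2·0.378125≈2.410938; next y=-4/5·(-0.003125)+1/4·2.410938≈0.605234
n=3: y≈0.605234, sp=1, e=sp−y≈0.394766; I≈3.022891, D=e−e_prev≈-0.608359; u=1/4·0.394766+3/4·3.022891+1/2·(-0.608359)≈2.061680; next y=-4/5·0.605234+1/4·2.061680≈0.031232
n=4: y≈0.031232, sp=1, e=sp−y≈0.968768; I≈3.991658, D=e−e_prev≈0.574002; u=1/4·0.968768+3/4·3.991658+1/2·0.574002≈3.522937; next y=-4/5·0.031232+1/4·3.522937≈0.855748
n=5: y≈0.855748, sp=1, e=sp−y≈0.144252; I≈4.135910, D=e−e_prev≈-0.824516; u=1/4·0.144252+3/4·4.135910+1/2·(-0.824516)≈2.725738; next y=-4/5·0.855748+1/4·2.725738≈-0.003164
n=6: y≈-0.003164, sp=5, e=sp−y≈5.003164; I≈9.139074, D=e−e_prev≈4.858912; u=1/4·5.003164+3/4·9.139074+1/2·4.858912≈10.534553; next y=-4/5·(-0.003164)+1/4·10.534553≈2.636170
n=7: y≈2.636170, sp=5, e=sp−y≈2.363830; I≈11.502905, D=e−e_prev≈-2.639334; u=1/4·2.363830+3/4·11.502905+1/2·(-2.639334)≈7.898469; next y=-4/5·2.636170+1/4·7.898469≈-0.134318
n=8: y≈-0.134318, sp=5, e=sp−y≈5.134318; I≈16.637223, D=e−e_prev≈2.770488; u=1/4·5.134318+3/4·16.637223+1/2·2.770488≈15.146741; next y=-4/5·(-0.134318)+1/4·15.146741≈3.894140
n=9: y≈3.894140, sp=5, e=sp−y≈1.105860; I≈17.743083, D=e−e_prev≈-4.028458; u=1/4·1.105860+3/4·17.743083+1/2·(-4.028458)≈11.569548; next y=-4/5·3.894140+1/4·11.569548≈-0.222925
n=10: y≈-0.222925, sp=5, e=sp−y≈5.222925; I≈22.966008, D=e−e_prev≈4.117065; u=1/4·5.222925+3/4·22.966008+1/2·4.117065≈20.588769; next y=-4/5·(-0.222925)+1/4·20.588769≈5.325532
n=11: y≈5.325532, sp=5, e=sp−y≈-0.325532; I≈22.640476, D=e−e_prev≈-5.548457; u=1/4·(-0.325532)+3/4·22.640476+1/2·(-5.548457)≈14.124745; next y=-4/5·5.325532+1/4·14.124745≈-0.729239

0 1 1.500 0.000
1 1 1.188 0.375
2 1 2.411 -0.003
3 1 2.062 0.605
4 1 3.523 0.031
5 1 2.726 0.856
6 5 10.535 -0.003
7 5 7.898 2.636
8 5 15.147 -0.134
9 5 11.570 3.894
10 5 20.589 -0.223
11 5 14.125 5.326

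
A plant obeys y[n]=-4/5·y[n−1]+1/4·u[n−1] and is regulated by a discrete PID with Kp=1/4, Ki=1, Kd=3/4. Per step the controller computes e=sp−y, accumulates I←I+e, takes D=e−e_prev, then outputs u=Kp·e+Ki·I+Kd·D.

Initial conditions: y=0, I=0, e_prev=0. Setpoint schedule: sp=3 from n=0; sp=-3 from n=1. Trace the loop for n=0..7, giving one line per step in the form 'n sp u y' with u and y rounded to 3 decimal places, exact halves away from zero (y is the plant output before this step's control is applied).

0 3 6.000 0.000
1 -3 -8.250 1.500
2 -3 2.400 -3.263
3 -3 -13.854 3.210
4 -3 3.273 -6.032
5 -3 -23.977 5.644
6 -3 8.441 -10.509
7 -3 -38.217 10.518

(exact arithmetic carried between steps; '≈' marks a value shown rounded to 6 d.p. or computed from one; I and e_prev carry over from the previous line; the table rounds u and y to 3 d.p., halves away from zero)
n=0: y=0, sp=3, e=sp−y=3; I=3, D=e−e_prev=3; u=1/4·3+1·3+3/4·3=6; next y=-4/5·0+1/4·6=1.5
n=1: y=1.5, sp=-3, e=sp−y=-4.5; I=-1.5, D=e−e_prev=-7.5; u=1/4·(-4.5)+1·(-1.5)+3/4·(-7.5)=-8.25; next y=-4/5·1.5+1/4·(-8.25)=-3.2625
n=2: y=-3.2625, sp=-3, e=sp−y=0.2625; I=-1.2375, D=e−e_prev=4.7625; u=1/4·0.2625+1·(-1.2375)+3/4·4.7625=2.4; next y=-4/5·(-3.2625)+1/4·2.4=3.21
n=3: y=3.21, sp=-3, e=sp−y=-6.21; I=-7.4475, D=e−e_prev=-6.4725; u=1/4·(-6.21)+1·(-7.4475)+3/4·(-6.4725)=-13.854375; next y=-4/5·3.21+1/4·(-13.854375)≈-6.031594
n=4: y≈-6.031594, sp=-3, e=sp−y≈3.031594; I≈-4.415906, D=e−e_prev≈9.241594; u=1/4·3.031594+1·(-4.415906)+3/4·9.241594≈3.273188; next y=-4/5·(-6.031594)+1/4·3.273188≈5.643572
n=5: y≈5.643572, sp=-3, e=sp−y≈-8.643572; I≈-13.059478, D=e−e_prev≈-11.675166; u=1/4·(-8.643572)+1·(-13.059478)+3/4·(-11.675166)≈-23.976745; next y=-4/5·5.643572+1/4·(-23.976745)≈-10.509044
n=6: y≈-10.509044, sp=-3, e=sp−y≈7.509044; I≈-5.550434, D=e−e_prev≈16.152616; u=1/4·7.509044+1·(-5.550434)+3/4·16.152616≈8.441288; next y=-4/5·(-10.509044)+1/4·8.441288≈10.517557
n=7: y≈10.517557, sp=-3, e=sp−y≈-13.517557; I≈-19.067991, D=e−e_prev≈-21.026601; u=1/4·(-13.517557)+1·(-19.067991)+3/4·(-21.026601)≈-38.217332; next y=-4/5·10.517557+1/4·(-38.217332)≈-17.968379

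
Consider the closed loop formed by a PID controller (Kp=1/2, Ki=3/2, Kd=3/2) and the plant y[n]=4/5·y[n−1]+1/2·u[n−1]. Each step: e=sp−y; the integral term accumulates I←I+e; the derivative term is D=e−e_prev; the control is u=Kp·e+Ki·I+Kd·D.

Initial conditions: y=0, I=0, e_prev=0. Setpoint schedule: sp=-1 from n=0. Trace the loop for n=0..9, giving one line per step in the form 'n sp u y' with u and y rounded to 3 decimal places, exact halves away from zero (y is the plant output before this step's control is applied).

0 -1 -3.500 0.000
1 -1 2.625 -1.750
2 -1 -4.694 -0.088
3 -1 4.584 -2.417
4 -1 -6.499 0.359
5 -1 7.250 -2.962
6 -1 -9.549 1.255
7 -1 10.984 -3.770
8 -1 -14.260 2.476
9 -1 16.584 -5.150

(exact arithmetic carried between steps; '≈' marks a value shown rounded to 6 d.p. or computed from one; I and e_prev carry over from the previous line; the table rounds u and y to 3 d.p., halves away from zero)
n=0: y=0, sp=-1, e=sp−y=-1; I=-1, D=e−e_prev=-1; u=1/2·(-1)+3/2·(-1)+3/2·(-1)=-3.5; next y=4/5·0+1/2·(-3.5)=-1.75
n=1: y=-1.75, sp=-1, e=sp−y=0.75; I=-0.25, D=e−e_prev=1.75; u=1/2·0.75+3/2·(-0.25)+3/2·1.75=2.625; next y=4/5·(-1.75)+1/2·2.625=-0.0875
n=2: y=-0.0875, sp=-1, e=sp−y=-0.9125; I=-1.1625, D=e−e_prev=-1.6625; u=1/2·(-0.9125)+3/2·(-1.1625)+3/2·(-1.6625)=-4.69375; next y=4/5·(-0.0875)+1/2·(-4.69375)=-2.416875
n=3: y=-2.416875, sp=-1, e=sp−y=1.416875; I=0.254375, D=e−e_prev=2.329375; u=1/2·1.416875+3/2·0.254375+3/2·2.329375≈4.584063; next y=4/5·(-2.416875)+1/2·4.584063≈0.358531
n=4: y≈0.358531, sp=-1, e=sp−y≈-1.358531; I≈-1.104156, D=e−e_prev≈-2.775406; u=1/2·(-1.358531)+3/2·(-1.104156)+3/2·(-2.775406)≈-6.498609; next y=4/5·0.358531+1/2·(-6.498609)≈-2.962480
n=5: y≈-2.962480, sp=-1, e=sp−y≈1.962480; I≈0.858323, D=e−e_prev≈3.321011; u=1/2·1.962480+3/2·0.858323+3/2·3.321011≈7.250241; next y=4/5·(-2.962480)+1/2·7.250241≈1.255137
n=6: y≈1.255137, sp=-1, e=sp−y≈-2.255137; I≈-1.396814, D=e−e_prev≈-4.217617; u=1/2·(-2.255137)+3/2·(-1.396814)+3/2·(-4.217617)≈-9.549214; next y=4/5·1.255137+1/2·(-9.549214)≈-3.770497
n=7: y≈-3.770497, sp=-1, e=sp−y≈2.770497; I≈1.373684, D=e−e_prev≈5.025634; u=1/2·2.770497+3/2·1.373684+3/2·5.025634≈10.984226; next y=4/5·(-3.770497)+1/2·10.984226≈2.475715
n=8: y≈2.475715, sp=-1, e=sp−y≈-3.475715; I≈-2.102031, D=e−e_prev≈-6.246212; u=1/2·(-3.475715)+3/2·(-2.102031)+3/2·(-6.246212)≈-14.260223; next y=4/5·2.475715+1/2·(-14.260223)≈-5.149539
n=9: y≈-5.149539, sp=-1, e=sp−y≈4.149539; I≈2.047508, D=e−e_prev≈7.625254; u=1/2·4.149539+3/2·2.047508+3/2·7.625254≈16.583914; next y=4/5·(-5.149539)+1/2·16.583914≈4.172325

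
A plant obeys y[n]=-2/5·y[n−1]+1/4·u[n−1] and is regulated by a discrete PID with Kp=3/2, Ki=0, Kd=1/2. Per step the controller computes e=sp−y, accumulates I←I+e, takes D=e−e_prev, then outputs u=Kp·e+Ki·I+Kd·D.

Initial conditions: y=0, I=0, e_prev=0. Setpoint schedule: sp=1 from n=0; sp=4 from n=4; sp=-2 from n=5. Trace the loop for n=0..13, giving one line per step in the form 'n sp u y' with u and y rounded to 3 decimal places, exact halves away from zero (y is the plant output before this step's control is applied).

(exact arithmetic carried between steps; '≈' marks a value shown rounded to 6 d.p. or computed from one; I and e_prev carry over from the previous line; the table rounds u and y to 3 d.p., halves away from zero)
n=0: y=0, sp=1, e=sp−y=1; I=1, D=e−e_prev=1; u=3/2·1+0·1+1/2·1=2; next y=-2/5·0+1/4·2=0.5
n=1: y=0.5, sp=1, e=sp−y=0.5; I=1.5, D=e−e_prev=-0.5; u=3/2·0.5+0·1.5+1/2·(-0.5)=0.5; next y=-2/5·0.5+1/4·0.5=-0.075
n=2: y=-0.075, sp=1, e=sp−y=1.075; I=2.575, D=e−e_prev=0.575; u=3/2·1.075+0·2.575+1/2·0.575=1.9; next y=-2/5·(-0.075)+1/4·1.9=0.505
n=3: y=0.505, sp=1, e=sp−y=0.495; I=3.07, D=e−e_prev=-0.58; u=3/2·0.495+0·3.07+1/2·(-0.58)=0.4525; next y=-2/5·0.505+1/4·0.4525=-0.088875
n=4: y=-0.088875, sp=4, e=sp−y=4.088875; I=7.158875, D=e−e_prev=3.593875; u=3/2·4.088875+0·7.158875+1/2·3.593875=7.93025; next y=-2/5·(-0.088875)+1/4·7.93025≈2.018113
n=5: y≈2.018113, sp=-2, e=sp−y≈-4.018113; I≈3.140763, D=e−e_prev≈-8.106988; u=3/2·(-4.018113)+0·3.140763+1/2·(-8.106988)≈-10.080663; next y=-2/5·2.018113+1/4·(-10.080663)≈-3.327411
n=6: y≈-3.327411, sp=-2, e=sp−y≈1.327411; I≈4.468173, D=e−e_prev≈5.345523; u=3/2·1.327411+0·4.468173+1/2·5.345523≈4.663878; next y=-2/5·(-3.327411)+1/4·4.663878≈2.496934
n=7: y≈2.496934, sp=-2, e=sp−y≈-4.496934; I≈-0.028761, D=e−e_prev≈-5.824344; u=3/2·(-4.496934)+0·(-0.028761)+1/2·(-5.824344)≈-9.657573; next y=-2/5·2.496934+1/4·(-9.657573)≈-3.413167
n=8: y≈-3.413167, sp=-2, e=sp−y≈1.413167; I≈1.384406, D=e−e_prev≈5.910100; u=3/2·1.413167+0·1.384406+1/2·5.910100≈5.074800; next y=-2/5·(-3.413167)+1/4·5.074800≈2.633967
n=9: y≈2.633967, sp=-2, e=sp−y≈-4.633967; I≈-3.249561, D=e−e_prev≈-6.047133; u=3/2·(-4.633967)+0·(-3.249561)+1/2·(-6.047133)≈-9.974517; next y=-2/5·2.633967+1/4·(-9.974517)≈-3.547216
n=10: y≈-3.547216, sp=-2, e=sp−y≈1.547216; I≈-1.702345, D=e−e_prev≈6.181182; u=3/2·1.547216+0·(-1.702345)+1/2·6.181182≈5.411415; next y=-2/5·(-3.547216)+1/4·5.411415≈2.771740
n=11: y≈2.771740, sp=-2, e=sp−y≈-4.771740; I≈-6.474085, D=e−e_prev≈-6.318956; u=3/2·(-4.771740)+0·(-6.474085)+1/2·(-6.318956)≈-10.317088; next y=-2/5·2.771740+1/4·(-10.317088)≈-3.687968
n=12: y≈-3.687968, sp=-2, e=sp−y≈1.687968; I≈-4.786117, D=e−e_prev≈6.459708; u=3/2·1.687968+0·(-4.786117)+1/2·6.459708≈5.761806; next y=-2/5·(-3.687968)+1/4·5.761806≈2.915639
n=13: y≈2.915639, sp=-2, e=sp−y≈-4.915639; I≈-9.701755, D=e−e_prev≈-6.603607; u=3/2·(-4.915639)+0·(-9.701755)+1/2·(-6.603607)≈-10.675261; next y=-2/5·2.915639+1/4·(-10.675261)≈-3.835071

0 1 2.000 0.000
1 1 0.500 0.500
2 1 1.900 -0.075
3 1 0.453 0.505
4 4 7.930 -0.089
5 -2 -10.081 2.018
6 -2 4.664 -3.327
7 -2 -9.658 2.497
8 -2 5.075 -3.413
9 -2 -9.975 2.634
10 -2 5.411 -3.547
11 -2 -10.317 2.772
12 -2 5.762 -3.688
13 -2 -10.675 2.916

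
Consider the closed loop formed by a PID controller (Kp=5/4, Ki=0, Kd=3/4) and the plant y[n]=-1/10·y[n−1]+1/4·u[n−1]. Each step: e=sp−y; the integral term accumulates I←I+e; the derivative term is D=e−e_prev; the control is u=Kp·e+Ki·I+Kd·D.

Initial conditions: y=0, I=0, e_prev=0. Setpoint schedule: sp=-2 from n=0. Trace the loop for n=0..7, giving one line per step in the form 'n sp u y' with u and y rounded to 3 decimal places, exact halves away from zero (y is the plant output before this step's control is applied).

(exact arithmetic carried between steps; '≈' marks a value shown rounded to 6 d.p. or computed from one; I and e_prev carry over from the previous line; the table rounds u and y to 3 d.p., halves away from zero)
n=0: y=0, sp=-2, e=sp−y=-2; I=-2, D=e−e_prev=-2; u=5/4·(-2)+0·(-2)+3/4·(-2)=-4; next y=-1/10·0+1/4·(-4)=-1
n=1: y=-1, sp=-2, e=sp−y=-1; I=-3, D=e−e_prev=1; u=5/4·(-1)+0·(-3)+3/4·1=-0.5; next y=-1/10·(-1)+1/4·(-0.5)=-0.025
n=2: y=-0.025, sp=-2, e=sp−y=-1.975; I=-4.975, D=e−e_prev=-0.975; u=5/4·(-1.975)+0·(-4.975)+3/4·(-0.975)=-3.2; next y=-1/10·(-0.025)+1/4·(-3.2)=-0.7975
n=3: y=-0.7975, sp=-2, e=sp−y=-1.2025; I=-6.1775, D=e−e_prev=0.7725; u=5/4·(-1.2025)+0·(-6.1775)+3/4·0.7725=-0.92375; next y=-1/10·(-0.7975)+1/4·(-0.92375)≈-0.151188
n=4: y≈-0.151188, sp=-2, e=sp−y≈-1.848813; I≈-8.026313, D=e−e_prev≈-0.646313; u=5/4·(-1.848813)+0·(-8.026313)+3/4·(-0.646313)≈-2.79575; next y=-1/10·(-0.151188)+1/4·(-2.79575)≈-0.683819
n=5: y≈-0.683819, sp=-2, e=sp−y≈-1.316181; I≈-9.342494, D=e−e_prev≈0.532631; u=5/4·(-1.316181)+0·(-9.342494)+3/4·0.532631≈-1.245753; next y=-1/10·(-0.683819)+1/4·(-1.245753)≈-0.243056
n=6: y≈-0.243056, sp=-2, e=sp−y≈-1.756944; I≈-11.099437, D=e−e_prev≈-0.440762; u=5/4·(-1.756944)+0·(-11.099437)+3/4·(-0.440762)≈-2.526751; next y=-1/10·(-0.243056)+1/4·(-2.526751)≈-0.607382
n=7: y≈-0.607382, sp=-2, e=sp−y≈-1.392618; I≈-12.492055, D=e−e_prev≈0.364326; u=5/4·(-1.392618)+0·(-12.492055)+3/4·0.364326≈-1.467528; next y=-1/10·(-0.607382)+1/4·(-1.467528)≈-0.306144

0 -2 -4.000 0.000
1 -2 -0.500 -1.000
2 -2 -3.200 -0.025
3 -2 -0.924 -0.798
4 -2 -2.796 -0.151
5 -2 -1.246 -0.684
6 -2 -2.527 -0.243
7 -2 -1.468 -0.607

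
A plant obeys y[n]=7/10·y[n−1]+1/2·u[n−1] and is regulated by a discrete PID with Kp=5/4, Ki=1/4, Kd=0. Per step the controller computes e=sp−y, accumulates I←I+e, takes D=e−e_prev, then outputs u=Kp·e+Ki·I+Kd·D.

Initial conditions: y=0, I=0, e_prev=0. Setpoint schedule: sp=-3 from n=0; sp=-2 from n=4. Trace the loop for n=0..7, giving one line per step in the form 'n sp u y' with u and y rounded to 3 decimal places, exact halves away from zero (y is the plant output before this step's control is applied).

0 -3 -4.500 0.000
1 -3 -1.875 -2.250
2 -3 -1.669 -2.513
3 -3 -1.670 -2.593
4 -2 -0.186 -2.650
5 -2 -1.077 -1.948
6 -2 -1.159 -1.902
7 -2 -1.170 -1.911

(exact arithmetic carried between steps; '≈' marks a value shown rounded to 6 d.p. or computed from one; I and e_prev carry over from the previous line; the table rounds u and y to 3 d.p., halves away from zero)
n=0: y=0, sp=-3, e=sp−y=-3; I=-3, D=e−e_prev=-3; u=5/4·(-3)+1/4·(-3)+0·(-3)=-4.5; next y=7/10·0+1/2·(-4.5)=-2.25
n=1: y=-2.25, sp=-3, e=sp−y=-0.75; I=-3.75, D=e−e_prev=2.25; u=5/4·(-0.75)+1/4·(-3.75)+0·2.25=-1.875; next y=7/10·(-2.25)+1/2·(-1.875)=-2.5125
n=2: y=-2.5125, sp=-3, e=sp−y=-0.4875; I=-4.2375, D=e−e_prev=0.2625; u=5/4·(-0.4875)+1/4·(-4.2375)+0·0.2625=-1.66875; next y=7/10·(-2.5125)+1/2·(-1.66875)=-2.593125
n=3: y=-2.593125, sp=-3, e=sp−y=-0.406875; I=-4.644375, D=e−e_prev=0.080625; u=5/4·(-0.406875)+1/4·(-4.644375)+0·0.080625≈-1.669688; next y=7/10·(-2.593125)+1/2·(-1.669688)≈-2.650031
n=4: y≈-2.650031, sp=-2, e=sp−y≈0.650031; I≈-3.994344, D=e−e_prev≈1.056906; u=5/4·0.650031+1/4·(-3.994344)+0·1.056906≈-0.186047; next y=7/10·(-2.650031)+1/2·(-0.186047)≈-1.948045
n=5: y≈-1.948045, sp=-2, e=sp−y≈-0.051955; I≈-4.046298, D=e−e_prev≈-0.701986; u=5/4·(-0.051955)+1/4·(-4.046298)+0·(-0.701986)≈-1.076518; next y=7/10·(-1.948045)+1/2·(-1.076518)≈-1.901891
n=6: y≈-1.901891, sp=-2, e=sp−y≈-0.098109; I≈-4.144408, D=e−e_prev≈-0.046155; u=5/4·(-0.098109)+1/4·(-4.144408)+0·(-0.046155)≈-1.158739; next y=7/10·(-1.901891)+1/2·(-1.158739)≈-1.910693
n=7: y≈-1.910693, sp=-2, e=sp−y≈-0.089307; I≈-4.233715, D=e−e_prev≈0.008802; u=5/4·(-0.089307)+1/4·(-4.233715)+0·0.008802≈-1.170063; next y=7/10·(-1.910693)+1/2·(-1.170063)≈-1.922516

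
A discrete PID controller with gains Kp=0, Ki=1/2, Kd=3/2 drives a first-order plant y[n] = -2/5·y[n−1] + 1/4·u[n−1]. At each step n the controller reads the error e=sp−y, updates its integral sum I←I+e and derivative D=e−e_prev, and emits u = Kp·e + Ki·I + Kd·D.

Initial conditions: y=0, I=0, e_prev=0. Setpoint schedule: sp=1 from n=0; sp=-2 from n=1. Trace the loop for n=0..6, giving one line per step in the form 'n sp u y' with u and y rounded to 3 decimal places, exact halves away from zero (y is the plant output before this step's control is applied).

(exact arithmetic carried between steps; '≈' marks a value shown rounded to 6 d.p. or computed from one; I and e_prev carry over from the previous line; the table rounds u and y to 3 d.p., halves away from zero)
n=0: y=0, sp=1, e=sp−y=1; I=1, D=e−e_prev=1; u=0·1+1/2·1+3/2·1=2; next y=-2/5·0+1/4·2=0.5
n=1: y=0.5, sp=-2, e=sp−y=-2.5; I=-1.5, D=e−e_prev=-3.5; u=0·(-2.5)+1/2·(-1.5)+3/2·(-3.5)=-6; next y=-2/5·0.5+1/4·(-6)=-1.7
n=2: y=-1.7, sp=-2, e=sp−y=-0.3; I=-1.8, D=e−e_prev=2.2; u=0·(-0.3)+1/2·(-1.8)+3/2·2.2=2.4; next y=-2/5·(-1.7)+1/4·2.4=1.28
n=3: y=1.28, sp=-2, e=sp−y=-3.28; I=-5.08, D=e−e_prev=-2.98; u=0·(-3.28)+1/2·(-5.08)+3/2·(-2.98)=-7.01; next y=-2/5·1.28+1/4·(-7.01)=-2.2645
n=4: y=-2.2645, sp=-2, e=sp−y=0.2645; I=-4.8155, D=e−e_prev=3.5445; u=0·0.2645+1/2·(-4.8155)+3/2·3.5445=2.909; next y=-2/5·(-2.2645)+1/4·2.909=1.63305
n=5: y=1.63305, sp=-2, e=sp−y=-3.63305; I=-8.44855, D=e−e_prev=-3.89755; u=0·(-3.63305)+1/2·(-8.44855)+3/2·(-3.89755)=-10.0706; next y=-2/5·1.63305+1/4·(-10.0706)=-3.17087
n=6: y=-3.17087, sp=-2, e=sp−y=1.17087; I=-7.27768, D=e−e_prev=4.80392; u=0·1.17087+1/2·(-7.27768)+3/2·4.80392=3.56704; next y=-2/5·(-3.17087)+1/4·3.56704=2.160108

0 1 2.000 0.000
1 -2 -6.000 0.500
2 -2 2.400 -1.700
3 -2 -7.010 1.280
4 -2 2.909 -2.265
5 -2 -10.071 1.633
6 -2 3.567 -3.171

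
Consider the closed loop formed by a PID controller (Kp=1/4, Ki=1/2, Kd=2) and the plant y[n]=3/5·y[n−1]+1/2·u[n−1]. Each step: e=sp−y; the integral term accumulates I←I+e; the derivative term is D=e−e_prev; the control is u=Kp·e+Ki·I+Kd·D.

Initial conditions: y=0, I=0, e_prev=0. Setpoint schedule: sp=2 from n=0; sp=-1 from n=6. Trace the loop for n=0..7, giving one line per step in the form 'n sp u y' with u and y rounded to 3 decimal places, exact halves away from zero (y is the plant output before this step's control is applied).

0 2 5.500 0.000
1 2 -5.063 2.750
2 2 10.048 -0.881
3 2 -10.559 4.495
4 2 18.410 -2.582
5 2 -21.609 7.656
6 -1 25.923 -6.211
7 -1 -35.682 9.235

(exact arithmetic carried between steps; '≈' marks a value shown rounded to 6 d.p. or computed from one; I and e_prev carry over from the previous line; the table rounds u and y to 3 d.p., halves away from zero)
n=0: y=0, sp=2, e=sp−y=2; I=2, D=e−e_prev=2; u=1/4·2+1/2·2+2·2=5.5; next y=3/5·0+1/2·5.5=2.75
n=1: y=2.75, sp=2, e=sp−y=-0.75; I=1.25, D=e−e_prev=-2.75; u=1/4·(-0.75)+1/2·1.25+2·(-2.75)=-5.0625; next y=3/5·2.75+1/2·(-5.0625)=-0.88125
n=2: y=-0.88125, sp=2, e=sp−y=2.88125; I=4.13125, D=e−e_prev=3.63125; u=1/4·2.88125+1/2·4.13125+2·3.63125≈10.048438; next y=3/5·(-0.88125)+1/2·10.048438≈4.495469
n=3: y≈4.495469, sp=2, e=sp−y≈-2.495469; I≈1.635781, D=e−e_prev≈-5.376719; u=1/4·(-2.495469)+1/2·1.635781+2·(-5.376719)≈-10.559414; next y=3/5·4.495469+1/2·(-10.559414)≈-2.582426
n=4: y≈-2.582426, sp=2, e=sp−y≈4.582426; I≈6.218207, D=e−e_prev≈7.077895; u=1/4·4.582426+1/2·6.218207+2·7.077895≈18.410499; next y=3/5·(-2.582426)+1/2·18.410499≈7.655794
n=5: y≈7.655794, sp=2, e=sp−y≈-5.655794; I≈0.562413, D=e−e_prev≈-10.238220; u=1/4·(-5.655794)+1/2·0.562413+2·(-10.238220)≈-21.609182; next y=3/5·7.655794+1/2·(-21.609182)≈-6.211114
n=6: y≈-6.211114, sp=-1, e=sp−y≈5.211114; I≈5.773527, D=e−e_prev≈10.866908; u=1/4·5.211114+1/2·5.773527+2·10.866908≈25.923359; next y=3/5·(-6.211114)+1/2·25.923359≈9.235011
n=7: y≈9.235011, sp=-1, e=sp−y≈-10.235011; I≈-4.461484, D=e−e_prev≈-15.446125; u=1/4·(-10.235011)+1/2·(-4.461484)+2·(-15.446125)≈-35.681745; next y=3/5·9.235011+1/2·(-35.681745)≈-12.299866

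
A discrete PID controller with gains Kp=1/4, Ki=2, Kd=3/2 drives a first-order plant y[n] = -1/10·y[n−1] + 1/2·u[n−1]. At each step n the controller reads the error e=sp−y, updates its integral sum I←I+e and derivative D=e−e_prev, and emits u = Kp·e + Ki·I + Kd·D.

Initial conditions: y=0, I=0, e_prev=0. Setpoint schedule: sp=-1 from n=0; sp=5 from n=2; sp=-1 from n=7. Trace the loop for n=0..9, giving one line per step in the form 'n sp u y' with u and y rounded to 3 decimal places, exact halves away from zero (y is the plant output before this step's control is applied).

(exact arithmetic carried between steps; '≈' marks a value shown rounded to 6 d.p. or computed from one; I and e_prev carry over from the previous line; the table rounds u and y to 3 d.p., halves away from zero)
n=0: y=0, sp=-1, e=sp−y=-1; I=-1, D=e−e_prev=-1; u=1/4·(-1)+2·(-1)+3/2·(-1)=-3.75; next y=-1/10·0+1/2·(-3.75)=-1.875
n=1: y=-1.875, sp=-1, e=sp−y=0.875; I=-0.125, D=e−e_prev=1.875; u=1/4·0.875+2·(-0.125)+3/2·1.875=2.78125; next y=-1/10·(-1.875)+1/2·2.78125=1.578125
n=2: y=1.578125, sp=5, e=sp−y=3.421875; I=3.296875, D=e−e_prev=2.546875; u=1/4·3.421875+2·3.296875+3/2·2.546875≈11.269531; next y=-1/10·1.578125+1/2·11.269531≈5.476953
n=3: y≈5.476953, sp=5, e=sp−y≈-0.476953; I≈2.819922, D=e−e_prev≈-3.898828; u=1/4·(-0.476953)+2·2.819922+3/2·(-3.898828)≈-0.327637; next y=-1/10·5.476953+1/2·(-0.327637)≈-0.711514
n=4: y≈-0.711514, sp=5, e=sp−y≈5.711514; I≈8.531436, D=e−e_prev≈6.188467; u=1/4·5.711514+2·8.531436+3/2·6.188467≈27.773450; next y=-1/10·(-0.711514)+1/2·27.773450≈13.957876
n=5: y≈13.957876, sp=5, e=sp−y≈-8.957876; I≈-0.426441, D=e−e_prev≈-14.669390; u=1/4·(-8.957876)+2·(-0.426441)+3/2·(-14.669390)≈-25.096435; next y=-1/10·13.957876+1/2·(-25.096435)≈-13.944005
n=6: y≈-13.944005, sp=5, e=sp−y≈18.944005; I≈18.517565, D=e−e_prev≈27.901881; u=1/4·18.944005+2·18.517565+3/2·27.901881≈83.623953; next y=-1/10·(-13.944005)+1/2·83.623953≈43.206377
n=7: y≈43.206377, sp=-1, e=sp−y≈-44.206377; I≈-25.688812, D=e−e_prev≈-63.150382; u=1/4·(-44.206377)+2·(-25.688812)+3/2·(-63.150382)≈-157.154792; next y=-1/10·43.206377+1/2·(-157.154792)≈-82.898034
n=8: y≈-82.898034, sp=-1, e=sp−y≈81.898034; I≈56.209221, D=e−e_prev≈126.104410; u=1/4·81.898034+2·56.209221+3/2·126.104410≈322.049567; next y=-1/10·(-82.898034)+1/2·322.049567≈169.314587
n=9: y≈169.314587, sp=-1, e=sp−y≈-170.314587; I≈-114.105365, D=e−e_prev≈-252.212620; u=1/4·(-170.314587)+2·(-114.105365)+3/2·(-252.212620)≈-649.108308; next y=-1/10·169.314587+1/2·(-649.108308)≈-341.485613

0 -1 -3.750 0.000
1 -1 2.781 -1.875
2 5 11.270 1.578
3 5 -0.328 5.477
4 5 27.773 -0.712
5 5 -25.096 13.958
6 5 83.624 -13.944
7 -1 -157.155 43.206
8 -1 322.050 -82.898
9 -1 -649.108 169.315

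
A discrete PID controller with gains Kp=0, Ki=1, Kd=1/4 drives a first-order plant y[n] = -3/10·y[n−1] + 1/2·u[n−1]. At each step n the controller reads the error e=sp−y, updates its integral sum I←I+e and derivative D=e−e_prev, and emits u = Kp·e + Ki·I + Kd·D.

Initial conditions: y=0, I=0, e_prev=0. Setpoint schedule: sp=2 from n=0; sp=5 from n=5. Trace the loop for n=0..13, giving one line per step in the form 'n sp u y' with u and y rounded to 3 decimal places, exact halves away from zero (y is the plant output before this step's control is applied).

0 2 2.500 0.000
1 2 2.438 1.250
2 2 4.008 0.844
3 2 3.929 1.751
4 2 4.794 1.439
5 5 8.369 1.965
6 5 8.748 3.595
7 5 10.935 3.296
8 5 11.086 4.479
9 5 12.252 4.199
10 5 12.149 4.866
11 5 12.764 4.615
12 5 12.608 4.998
13 5 12.947 4.805

(exact arithmetic carried between steps; '≈' marks a value shown rounded to 6 d.p. or computed from one; I and e_prev carry over from the previous line; the table rounds u and y to 3 d.p., halves away from zero)
n=0: y=0, sp=2, e=sp−y=2; I=2, D=e−e_prev=2; u=0·2+1·2+1/4·2=2.5; next y=-3/10·0+1/2·2.5=1.25
n=1: y=1.25, sp=2, e=sp−y=0.75; I=2.75, D=e−e_prev=-1.25; u=0·0.75+1·2.75+1/4·(-1.25)=2.4375; next y=-3/10·1.25+1/2·2.4375=0.84375
n=2: y=0.84375, sp=2, e=sp−y=1.15625; I=3.90625, D=e−e_prev=0.40625; u=0·1.15625+1·3.90625+1/4·0.40625≈4.007813; next y=-3/10·0.84375+1/2·4.007813≈1.750781
n=3: y≈1.750781, sp=2, e=sp−y≈0.249219; I≈4.155469, D=e−e_prev≈-0.907031; u=0·0.249219+1·4.155469+1/4·(-0.907031)≈3.928711; next y=-3/10·1.750781+1/2·3.928711≈1.439121
n=4: y≈1.439121, sp=2, e=sp−y≈0.560879; I≈4.716348, D=e−e_prev≈0.311660; u=0·0.560879+1·4.716348+1/4·0.311660≈4.794263; next y=-3/10·1.439121+1/2·4.794263≈1.965395
n=5: y≈1.965395, sp=5, e=sp−y≈3.034605; I≈7.750953, D=e−e_prev≈2.473726; u=0·3.034605+1·7.750953+1/4·2.473726≈8.369384; next y=-3/10·1.965395+1/2·8.369384≈3.595074
n=6: y≈3.595074, sp=5, e=sp−y≈1.404926; I≈9.155879, D=e−e_prev≈-1.629679; u=0·1.404926+1·9.155879+1/4·(-1.629679)≈8.748459; next y=-3/10·3.595074+1/2·8.748459≈3.295708
n=7: y≈3.295708, sp=5, e=sp−y≈1.704292; I≈10.860171, D=e−e_prev≈0.299366; u=0·1.704292+1·10.860171+1/4·0.299366≈10.935013; next y=-3/10·3.295708+1/2·10.935013≈4.478794
n=8: y≈4.478794, sp=5, e=sp−y≈0.521206; I≈11.381377, D=e−e_prev≈-1.183087; u=0·0.521206+1·11.381377+1/4·(-1.183087)≈11.085606; next y=-3/10·4.478794+1/2·11.085606≈4.199165
n=9: y≈4.199165, sp=5, e=sp−y≈0.800835; I≈12.182213, D=e−e_prev≈0.279630; u=0·0.800835+1·12.182213+1/4·0.279630≈12.252120; next y=-3/10·4.199165+1/2·12.252120≈4.866311
n=10: y≈4.866311, sp=5, e=sp−y≈0.133689; I≈12.315902, D=e−e_prev≈-0.667146; u=0·0.133689+1·12.315902+1/4·(-0.667146)≈12.149115; next y=-3/10·4.866311+1/2·12.149115≈4.614665
n=11: y≈4.614665, sp=5, e=sp−y≈0.385335; I≈12.701237, D=e−e_prev≈0.251646; u=0·0.385335+1·12.701237+1/4·0.251646≈12.764149; next y=-3/10·4.614665+1/2·12.764149≈4.997675
n=12: y≈4.997675, sp=5, e=sp−y≈0.002325; I≈12.703562, D=e−e_prev≈-0.383011; u=0·0.002325+1·12.703562+1/4·(-0.383011)≈12.607810; next y=-3/10·4.997675+1/2·12.607810≈4.804602
n=13: y≈4.804602, sp=5, e=sp−y≈0.195398; I≈12.898960, D=e−e_prev≈0.193073; u=0·0.195398+1·12.898960+1/4·0.193073≈12.947228; next y=-3/10·4.804602+1/2·12.947228≈5.032233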